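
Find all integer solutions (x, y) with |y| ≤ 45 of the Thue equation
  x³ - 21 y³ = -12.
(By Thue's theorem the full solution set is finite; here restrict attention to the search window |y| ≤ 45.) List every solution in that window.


The equation is x³ - 21y³ = -12. For fixed y, x³ = 21·y³ − 12, so a solution requires the RHS to be a perfect cube.
Strategy: iterate y from -45 to 45, compute RHS = 21·y³ − 12, and check whether it is a (positive or negative) perfect cube.
Check small values of y:
  y = 0: RHS = -12 is not a perfect cube.
  y = 1: RHS = 9 is not a perfect cube.
  y = -1: RHS = -33 is not a perfect cube.
  y = 2: RHS = 156 is not a perfect cube.
  y = -2: RHS = -180 is not a perfect cube.
  y = 3: RHS = 555 is not a perfect cube.
  y = -3: RHS = -579 is not a perfect cube.
Continuing the search up to |y| = 45 finds no solutions either.
No (x, y) in the scanned range satisfies the equation.

No integer solutions with |y| ≤ 45.


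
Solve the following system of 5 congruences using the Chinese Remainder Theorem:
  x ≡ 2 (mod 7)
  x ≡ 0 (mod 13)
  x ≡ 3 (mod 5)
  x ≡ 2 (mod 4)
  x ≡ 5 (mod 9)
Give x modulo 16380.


Product of moduli M = 7 · 13 · 5 · 4 · 9 = 16380.
Merge one congruence at a time:
  Start: x ≡ 2 (mod 7).
  Combine with x ≡ 0 (mod 13); new modulus lcm = 91.
    Write x = 2 + 7·t and substitute into x ≡ 0 (mod 13): 7·t ≡ 0 − 2 = -2 (mod 13).
    Reduce coefficients mod 13: 7·t ≡ 11 (mod 13).
    The inverse of 7 mod 13 is 2 (since 7·2 = 14 = 1·13 + 1), so t ≡ 2·11 = 22 ≡ 9 (mod 13).
    Then x = 2 + 7·9 = 65, valid modulo lcm(7, 13) = 91: x ≡ 65 (mod 91).
  Combine with x ≡ 3 (mod 5); new modulus lcm = 455.
    Write x = 65 + 91·t and substitute into x ≡ 3 (mod 5): 91·t ≡ 3 − 65 = -62 (mod 5).
    Reduce coefficients mod 5: 1·t ≡ 3 (mod 5).
    So t ≡ 3 (mod 5).
    Then x = 65 + 91·3 = 338, valid modulo lcm(91, 5) = 455: x ≡ 338 (mod 455).
  Combine with x ≡ 2 (mod 4); new modulus lcm = 1820.
    Write x = 338 + 455·t and substitute into x ≡ 2 (mod 4): 455·t ≡ 2 − 338 = -336 (mod 4).
    Reduce coefficients mod 4: 3·t ≡ 0 (mod 4).
    The inverse of 3 mod 4 is 3 (since 3·3 = 9 = 2·4 + 1), so t ≡ 3·0 = 0 ≡ 0 (mod 4).
    Then x = 338 + 455·0 = 338, valid modulo lcm(455, 4) = 1820: x ≡ 338 (mod 1820).
  Combine with x ≡ 5 (mod 9); new modulus lcm = 16380.
    Write x = 338 + 1820·t and substitute into x ≡ 5 (mod 9): 1820·t ≡ 5 − 338 = -333 (mod 9).
    Reduce coefficients mod 9: 2·t ≡ 0 (mod 9).
    The inverse of 2 mod 9 is 5 (since 2·5 = 10 = 1·9 + 1), so t ≡ 5·0 = 0 ≡ 0 (mod 9).
    Then x = 338 + 1820·0 = 338, valid modulo lcm(1820, 9) = 16380: x ≡ 338 (mod 16380).
Verify against each original: 338 mod 7 = 2, 338 mod 13 = 0, 338 mod 5 = 3, 338 mod 4 = 2, 338 mod 9 = 5.

x ≡ 338 (mod 16380).


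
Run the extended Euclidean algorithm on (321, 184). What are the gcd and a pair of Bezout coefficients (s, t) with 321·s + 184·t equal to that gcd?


Euclidean algorithm on (321, 184) — divide until remainder is 0:
  321 = 1 · 184 + 137
  184 = 1 · 137 + 47
  137 = 2 · 47 + 43
  47 = 1 · 43 + 4
  43 = 10 · 4 + 3
  4 = 1 · 3 + 1
  3 = 3 · 1 + 0
gcd(321, 184) = 1.
Track Bezout coefficients alongside the remainders: start with r₀ = 321 = a·1 + b·0 (s = 1, t = 0) and r₁ = 184 = a·0 + b·1 (s = 0, t = 1); each new remainder r_{k+1} = r_{k-1} − q_k·r_k inherits s_{k+1} = s_{k-1} − q_k·s_k, t_{k+1} = t_{k-1} − q_k·t_k, so r_k = a·s_k + b·t_k at every step:
  q = 1: r = 137, s = 1 − 1·0 = 1, t = 0 − 1·1 = -1  (check: 321·1 + 184·(-1) = 137)
  q = 1: r = 47, s = 0 − 1·1 = -1, t = 1 − 1·(-1) = 2  (check: 321·(-1) + 184·2 = 47)
  q = 2: r = 43, s = 1 − 2·(-1) = 3, t = -1 − 2·2 = -5  (check: 321·3 + 184·(-5) = 43)
  q = 1: r = 4, s = -1 − 1·3 = -4, t = 2 − 1·(-5) = 7  (check: 321·(-4) + 184·7 = 4)
  q = 10: r = 3, s = 3 − 10·(-4) = 43, t = -5 − 10·7 = -75  (check: 321·43 + 184·(-75) = 3)
  q = 1: r = 1, s = -4 − 1·43 = -47, t = 7 − 1·(-75) = 82  (check: 321·(-47) + 184·82 = 1)
The row with r = 1 (the gcd) gives the Bezout coefficients s = -47, t = 82.
Result: 321 · (-47) + 184 · (82) = 1.

gcd(321, 184) = 1; s = -47, t = 82 (check: 321·(-47) + 184·82 = 1).


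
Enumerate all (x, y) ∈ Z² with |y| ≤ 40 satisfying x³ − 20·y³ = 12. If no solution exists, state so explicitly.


The equation is x³ - 20y³ = 12. For fixed y, x³ = 20·y³ + 12, so a solution requires the RHS to be a perfect cube.
Strategy: iterate y from -40 to 40, compute RHS = 20·y³ + 12, and check whether it is a (positive or negative) perfect cube.
Check small values of y:
  y = 0: RHS = 12 is not a perfect cube.
  y = 1: RHS = 32 is not a perfect cube.
  y = -1: RHS = -8 = (-2)³ ⇒ x = -2 works.
  y = 2: RHS = 172 is not a perfect cube.
  y = -2: RHS = -148 is not a perfect cube.
  y = 3: RHS = 552 is not a perfect cube.
  y = -3: RHS = -528 is not a perfect cube.
Continuing the search up to |y| = 40 finds no further solutions beyond those listed.
Collected solutions: (-2, -1).

Solutions (with |y| ≤ 40): (-2, -1).


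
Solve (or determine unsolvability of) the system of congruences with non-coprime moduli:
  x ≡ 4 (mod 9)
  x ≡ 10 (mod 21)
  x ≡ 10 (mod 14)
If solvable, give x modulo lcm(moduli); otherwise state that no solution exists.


Moduli 9, 21, 14 are not pairwise coprime, so CRT works modulo lcm(m_i) when all pairwise compatibility conditions hold.
Pairwise compatibility: gcd(m_i, m_j) must divide a_i - a_j for every pair.
Merge one congruence at a time:
  Start: x ≡ 4 (mod 9).
  Combine with x ≡ 10 (mod 21): gcd(9, 21) = 3; 10 - 4 = 6, which IS divisible by 3, so compatible.
    Write x = 4 + 9·t and substitute into x ≡ 10 (mod 21): 9·t ≡ 10 − 4 = 6 (mod 21).
    Divide the congruence (and modulus) by g = 3: 3·t ≡ 2 (mod 7).
    The inverse of 3 mod 7 is 5 (since 3·5 = 15 = 2·7 + 1), so t ≡ 5·2 = 10 ≡ 3 (mod 7).
    Then x = 4 + 9·3 = 31, valid modulo lcm(9, 21) = 63: x ≡ 31 (mod 63).
  Combine with x ≡ 10 (mod 14): gcd(63, 14) = 7; 10 - 31 = -21, which IS divisible by 7, so compatible.
    Write x = 31 + 63·t and substitute into x ≡ 10 (mod 14): 63·t ≡ 10 − 31 = -21 (mod 14).
    Divide the congruence (and modulus) by g = 7: 9·t ≡ -3 (mod 2).
    Reduce coefficients mod 2: 1·t ≡ 1 (mod 2).
    So t ≡ 1 (mod 2).
    Then x = 31 + 63·1 = 94, valid modulo lcm(63, 14) = 126: x ≡ 94 (mod 126).
Verify: 94 mod 9 = 4, 94 mod 21 = 10, 94 mod 14 = 10.

x ≡ 94 (mod 126).


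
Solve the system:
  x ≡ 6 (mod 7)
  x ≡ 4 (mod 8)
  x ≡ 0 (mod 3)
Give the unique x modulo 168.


Moduli 7, 8, 3 are pairwise coprime; by CRT there is a unique solution modulo M = 7 · 8 · 3 = 168.
Solve pairwise, accumulating the modulus:
  Start with x ≡ 6 (mod 7).
  Combine with x ≡ 4 (mod 8): since gcd(7, 8) = 1, we get a unique residue mod 56.
    Write x = 6 + 7·t and substitute into x ≡ 4 (mod 8): 7·t ≡ 4 − 6 = -2 (mod 8).
    Reduce coefficients mod 8: 7·t ≡ 6 (mod 8).
    The inverse of 7 mod 8 is 7 (since 7·7 = 49 = 6·8 + 1), so t ≡ 7·6 = 42 ≡ 2 (mod 8).
    Then x = 6 + 7·2 = 20, valid modulo lcm(7, 8) = 56: x ≡ 20 (mod 56).
  Combine with x ≡ 0 (mod 3): since gcd(56, 3) = 1, we get a unique residue mod 168.
    Write x = 20 + 56·t and substitute into x ≡ 0 (mod 3): 56·t ≡ 0 − 20 = -20 (mod 3).
    Reduce coefficients mod 3: 2·t ≡ 1 (mod 3).
    The inverse of 2 mod 3 is 2 (since 2·2 = 4 = 1·3 + 1), so t ≡ 2·1 = 2 ≡ 2 (mod 3).
    Then x = 20 + 56·2 = 132, valid modulo lcm(56, 3) = 168: x ≡ 132 (mod 168).
Verify: 132 mod 7 = 6 ✓, 132 mod 8 = 4 ✓, 132 mod 3 = 0 ✓.

x ≡ 132 (mod 168).


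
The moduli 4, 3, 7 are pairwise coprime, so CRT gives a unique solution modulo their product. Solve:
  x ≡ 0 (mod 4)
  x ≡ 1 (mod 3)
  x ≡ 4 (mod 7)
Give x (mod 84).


Moduli 4, 3, 7 are pairwise coprime; by CRT there is a unique solution modulo M = 4 · 3 · 7 = 84.
Solve pairwise, accumulating the modulus:
  Start with x ≡ 0 (mod 4).
  Combine with x ≡ 1 (mod 3): since gcd(4, 3) = 1, we get a unique residue mod 12.
    Write x = 0 + 4·t and substitute into x ≡ 1 (mod 3): 4·t ≡ 1 − 0 = 1 (mod 3).
    Reduce coefficients mod 3: 1·t ≡ 1 (mod 3).
    So t ≡ 1 (mod 3).
    Then x = 0 + 4·1 = 4, valid modulo lcm(4, 3) = 12: x ≡ 4 (mod 12).
  Combine with x ≡ 4 (mod 7): since gcd(12, 7) = 1, we get a unique residue mod 84.
    Write x = 4 + 12·t and substitute into x ≡ 4 (mod 7): 12·t ≡ 4 − 4 = 0 (mod 7).
    Reduce coefficients mod 7: 5·t ≡ 0 (mod 7).
    The inverse of 5 mod 7 is 3 (since 5·3 = 15 = 2·7 + 1), so t ≡ 3·0 = 0 ≡ 0 (mod 7).
    Then x = 4 + 12·0 = 4, valid modulo lcm(12, 7) = 84: x ≡ 4 (mod 84).
Verify: 4 mod 4 = 0 ✓, 4 mod 3 = 1 ✓, 4 mod 7 = 4 ✓.

x ≡ 4 (mod 84).


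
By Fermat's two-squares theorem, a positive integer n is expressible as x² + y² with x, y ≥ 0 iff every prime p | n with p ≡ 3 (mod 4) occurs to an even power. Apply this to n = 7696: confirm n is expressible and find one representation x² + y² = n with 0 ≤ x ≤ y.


Step 1: Factor n = 7696 = 2^4 · 13 · 37.
Step 2: Check the mod-4 condition on each prime factor: 2 = 2 (special); 13 ≡ 1 (mod 4), exponent 1; 37 ≡ 1 (mod 4), exponent 1.
All primes ≡ 3 (mod 4) appear to even exponent (or don't appear), so by the two-squares theorem n IS expressible as a sum of two squares.
Step 3: Build a representation. Group n = k² · m with k = 4 and m = 13 · 37 = 481 (a product of primes ≡ 1 (mod 4)); a representation of m scales to one of n via (k·x)² + (k·y)² = k²(x² + y²). Each prime p ≡ 1 (mod 4) is itself a sum of two squares; find a² by testing p − a² for a perfect square:
  13: 13 − 1² = 12, 13 − 2² = 9 = 3² ⇒ 13 = 2² + 3².
  37: 37 − 1² = 36 = 6² ⇒ 37 = 1² + 6².
  Combine using the Brahmagupta–Fibonacci identity (a² + b²)(c² + d²) = (ac − bd)² + (ad + bc)² = (ac + bd)² + (ad − bc)²:
  13 · 37 = 481: from (2² + 3²)(1² + 6²), take (2·1 − 3·6, 2·6 + 3·1) = (2 − 18, 12 + 3) = (-16, 15); dropping signs (only squares matter) gives (16, 15); check 16² + 15² = 256 + 225 = 481 ✓.
  Scale by k = 4: (4·16, 4·15) = (64, 60).
Step 4: Order so x ≤ y and verify: 60² + 64² = 3600 + 4096 = 7696 = n. ✓

n = 7696 = 60² + 64² (one valid representation with x ≤ y).


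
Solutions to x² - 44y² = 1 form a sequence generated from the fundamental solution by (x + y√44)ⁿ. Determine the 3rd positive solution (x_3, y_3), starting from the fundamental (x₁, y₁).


Step 1: Find the fundamental solution (x₁, y₁) of x² - 44y² = 1.
  Expand √44 as a continued fraction. a₀ = ⌊√44⌋ = 6; iterate m_{k+1} = d_k·a_k − m_k, d_{k+1} = (44 − m_{k+1}²)/d_k, a_{k+1} = ⌊(a₀ + m_{k+1})/d_{k+1}⌋ (starting m₀ = 0, d₀ = 1), with convergents p_k = a_k·p_{k-1} + p_{k-2}, q_k = a_k·q_{k-1} + q_{k-2} (p₋₁ = 1, q₋₁ = 0):
  k = 0: a₀ = 6; p₀/q₀ = 6/1; p₀² − 44·q₀² = 36 − 44 = -8.
  k = 1: m = 6, d = 8, a = ⌊(6 + 6)/8⌋ = 1; p/q = (1·6 + 1)/(1·1 + 0) = 7/1; p² − 44·q² = 49 − 44 = 5.
  k = 2: m = 2, d = 5, a = ⌊(6 + 2)/5⌋ = 1; p/q = (1·7 + 6)/(1·1 + 1) = 13/2; p² − 44·q² = 169 − 176 = -7.
  k = 3: m = 3, d = 7, a = ⌊(6 + 3)/7⌋ = 1; p/q = (1·13 + 7)/(1·2 + 1) = 20/3; p² − 44·q² = 400 − 396 = 4.
  k = 4: m = 4, d = 4, a = ⌊(6 + 4)/4⌋ = 2; p/q = (2·20 + 13)/(2·3 + 2) = 53/8; p² − 44·q² = 2809 − 2816 = -7.
  k = 5: m = 4, d = 7, a = ⌊(6 + 4)/7⌋ = 1; p/q = (1·53 + 20)/(1·8 + 3) = 73/11; p² − 44·q² = 5329 − 5324 = 5.
  k = 6: m = 3, d = 5, a = ⌊(6 + 3)/5⌋ = 1; p/q = (1·73 + 53)/(1·11 + 8) = 126/19; p² − 44·q² = 15876 − 15884 = -8.
  k = 7: m = 2, d = 8, a = ⌊(6 + 2)/8⌋ = 1; p/q = (1·126 + 73)/(1·19 + 11) = 199/30; p² − 44·q² = 39601 − 39600 = 1.
  The first convergent with p² − 44·q² = 1 gives the fundamental solution (x₁, y₁) = (199, 30).
Step 2: Apply the recurrence (x_{n+1}, y_{n+1}) = (x₁x_n + 44y₁y_n, x₁y_n + y₁x_n) repeatedly.
  From (x_1, y_1) = (199, 30): x_2 = 199·199 + 44·30·30 = 79201; y_2 = 199·30 + 30·199 = 11940.
  From (x_2, y_2) = (79201, 11940): x_3 = 199·79201 + 44·30·11940 = 31521799; y_3 = 199·11940 + 30·79201 = 4752090.
Step 3: Verify x_3² - 44·y_3² = 993623812196401 - 993623812196400 = 1 (should be 1). ✓

(x_1, y_1) = (199, 30); (x_3, y_3) = (31521799, 4752090).


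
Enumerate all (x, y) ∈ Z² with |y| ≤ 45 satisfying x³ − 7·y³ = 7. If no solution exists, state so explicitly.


The equation is x³ - 7y³ = 7. For fixed y, x³ = 7·y³ + 7, so a solution requires the RHS to be a perfect cube.
Strategy: iterate y from -45 to 45, compute RHS = 7·y³ + 7, and check whether it is a (positive or negative) perfect cube.
Check small values of y:
  y = 0: RHS = 7 is not a perfect cube.
  y = 1: RHS = 14 is not a perfect cube.
  y = -1: RHS = 0 = (0)³ ⇒ x = 0 works.
  y = 2: RHS = 63 is not a perfect cube.
  y = -2: RHS = -49 is not a perfect cube.
  y = 3: RHS = 196 is not a perfect cube.
  y = -3: RHS = -182 is not a perfect cube.
Continuing the search up to |y| = 45 finds no further solutions beyond those listed.
Collected solutions: (0, -1).

Solutions (with |y| ≤ 45): (0, -1).


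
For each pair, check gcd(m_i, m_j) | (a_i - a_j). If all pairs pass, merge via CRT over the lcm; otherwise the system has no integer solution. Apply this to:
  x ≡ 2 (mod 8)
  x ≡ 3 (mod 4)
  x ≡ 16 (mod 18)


Moduli 8, 4, 18 are not pairwise coprime, so CRT works modulo lcm(m_i) when all pairwise compatibility conditions hold.
Pairwise compatibility: gcd(m_i, m_j) must divide a_i - a_j for every pair.
Merge one congruence at a time:
  Start: x ≡ 2 (mod 8).
  Combine with x ≡ 3 (mod 4): gcd(8, 4) = 4, and 3 - 2 = 1 is NOT divisible by 4.
    ⇒ system is inconsistent (no integer solution).

No solution (the system is inconsistent).


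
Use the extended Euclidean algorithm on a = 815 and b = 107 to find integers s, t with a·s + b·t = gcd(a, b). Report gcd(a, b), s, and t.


Euclidean algorithm on (815, 107) — divide until remainder is 0:
  815 = 7 · 107 + 66
  107 = 1 · 66 + 41
  66 = 1 · 41 + 25
  41 = 1 · 25 + 16
  25 = 1 · 16 + 9
  16 = 1 · 9 + 7
  9 = 1 · 7 + 2
  7 = 3 · 2 + 1
  2 = 2 · 1 + 0
gcd(815, 107) = 1.
Track Bezout coefficients alongside the remainders: start with r₀ = 815 = a·1 + b·0 (s = 1, t = 0) and r₁ = 107 = a·0 + b·1 (s = 0, t = 1); each new remainder r_{k+1} = r_{k-1} − q_k·r_k inherits s_{k+1} = s_{k-1} − q_k·s_k, t_{k+1} = t_{k-1} − q_k·t_k, so r_k = a·s_k + b·t_k at every step:
  q = 7: r = 66, s = 1 − 7·0 = 1, t = 0 − 7·1 = -7  (check: 815·1 + 107·(-7) = 66)
  q = 1: r = 41, s = 0 − 1·1 = -1, t = 1 − 1·(-7) = 8  (check: 815·(-1) + 107·8 = 41)
  q = 1: r = 25, s = 1 − 1·(-1) = 2, t = -7 − 1·8 = -15  (check: 815·2 + 107·(-15) = 25)
  q = 1: r = 16, s = -1 − 1·2 = -3, t = 8 − 1·(-15) = 23  (check: 815·(-3) + 107·23 = 16)
  q = 1: r = 9, s = 2 − 1·(-3) = 5, t = -15 − 1·23 = -38  (check: 815·5 + 107·(-38) = 9)
  q = 1: r = 7, s = -3 − 1·5 = -8, t = 23 − 1·(-38) = 61  (check: 815·(-8) + 107·61 = 7)
  q = 1: r = 2, s = 5 − 1·(-8) = 13, t = -38 − 1·61 = -99  (check: 815·13 + 107·(-99) = 2)
  q = 3: r = 1, s = -8 − 3·13 = -47, t = 61 − 3·(-99) = 358  (check: 815·(-47) + 107·358 = 1)
The row with r = 1 (the gcd) gives the Bezout coefficients s = -47, t = 358.
Result: 815 · (-47) + 107 · (358) = 1.

gcd(815, 107) = 1; s = -47, t = 358 (check: 815·(-47) + 107·358 = 1).


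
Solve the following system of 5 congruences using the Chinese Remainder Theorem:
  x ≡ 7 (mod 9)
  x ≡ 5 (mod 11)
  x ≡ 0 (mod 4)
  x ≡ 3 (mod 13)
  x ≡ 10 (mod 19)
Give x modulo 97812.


Product of moduli M = 9 · 11 · 4 · 13 · 19 = 97812.
Merge one congruence at a time:
  Start: x ≡ 7 (mod 9).
  Combine with x ≡ 5 (mod 11); new modulus lcm = 99.
    Write x = 7 + 9·t and substitute into x ≡ 5 (mod 11): 9·t ≡ 5 − 7 = -2 (mod 11).
    Reduce coefficients mod 11: 9·t ≡ 9 (mod 11).
    The inverse of 9 mod 11 is 5 (since 9·5 = 45 = 4·11 + 1), so t ≡ 5·9 = 45 ≡ 1 (mod 11).
    Then x = 7 + 9·1 = 16, valid modulo lcm(9, 11) = 99: x ≡ 16 (mod 99).
  Combine with x ≡ 0 (mod 4); new modulus lcm = 396.
    Write x = 16 + 99·t and substitute into x ≡ 0 (mod 4): 99·t ≡ 0 − 16 = -16 (mod 4).
    Reduce coefficients mod 4: 3·t ≡ 0 (mod 4).
    The inverse of 3 mod 4 is 3 (since 3·3 = 9 = 2·4 + 1), so t ≡ 3·0 = 0 ≡ 0 (mod 4).
    Then x = 16 + 99·0 = 16, valid modulo lcm(99, 4) = 396: x ≡ 16 (mod 396).
  Combine with x ≡ 3 (mod 13); new modulus lcm = 5148.
    Write x = 16 + 396·t and substitute into x ≡ 3 (mod 13): 396·t ≡ 3 − 16 = -13 (mod 13).
    Reduce coefficients mod 13: 6·t ≡ 0 (mod 13).
    The inverse of 6 mod 13 is 11 (since 6·11 = 66 = 5·13 + 1), so t ≡ 11·0 = 0 ≡ 0 (mod 13).
    Then x = 16 + 396·0 = 16, valid modulo lcm(396, 13) = 5148: x ≡ 16 (mod 5148).
  Combine with x ≡ 10 (mod 19); new modulus lcm = 97812.
    Write x = 16 + 5148·t and substitute into x ≡ 10 (mod 19): 5148·t ≡ 10 − 16 = -6 (mod 19).
    Reduce coefficients mod 19: 18·t ≡ 13 (mod 19).
    The inverse of 18 mod 19 is 18 (since 18·18 = 324 = 17·19 + 1), so t ≡ 18·13 = 234 ≡ 6 (mod 19).
    Then x = 16 + 5148·6 = 30904, valid modulo lcm(5148, 19) = 97812: x ≡ 30904 (mod 97812).
Verify against each original: 30904 mod 9 = 7, 30904 mod 11 = 5, 30904 mod 4 = 0, 30904 mod 13 = 3, 30904 mod 19 = 10.

x ≡ 30904 (mod 97812).


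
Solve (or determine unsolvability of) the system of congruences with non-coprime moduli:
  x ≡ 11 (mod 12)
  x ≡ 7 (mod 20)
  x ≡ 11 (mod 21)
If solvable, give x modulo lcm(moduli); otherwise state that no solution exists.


Moduli 12, 20, 21 are not pairwise coprime, so CRT works modulo lcm(m_i) when all pairwise compatibility conditions hold.
Pairwise compatibility: gcd(m_i, m_j) must divide a_i - a_j for every pair.
Merge one congruence at a time:
  Start: x ≡ 11 (mod 12).
  Combine with x ≡ 7 (mod 20): gcd(12, 20) = 4; 7 - 11 = -4, which IS divisible by 4, so compatible.
    Write x = 11 + 12·t and substitute into x ≡ 7 (mod 20): 12·t ≡ 7 − 11 = -4 (mod 20).
    Divide the congruence (and modulus) by g = 4: 3·t ≡ -1 (mod 5).
    Reduce coefficients mod 5: 3·t ≡ 4 (mod 5).
    The inverse of 3 mod 5 is 2 (since 3·2 = 6 = 1·5 + 1), so t ≡ 2·4 = 8 ≡ 3 (mod 5).
    Then x = 11 + 12·3 = 47, valid modulo lcm(12, 20) = 60: x ≡ 47 (mod 60).
  Combine with x ≡ 11 (mod 21): gcd(60, 21) = 3; 11 - 47 = -36, which IS divisible by 3, so compatible.
    Write x = 47 + 60·t and substitute into x ≡ 11 (mod 21): 60·t ≡ 11 − 47 = -36 (mod 21).
    Divide the congruence (and modulus) by g = 3: 20·t ≡ -12 (mod 7).
    Reduce coefficients mod 7: 6·t ≡ 2 (mod 7).
    The inverse of 6 mod 7 is 6 (since 6·6 = 36 = 5·7 + 1), so t ≡ 6·2 = 12 ≡ 5 (mod 7).
    Then x = 47 + 60·5 = 347, valid modulo lcm(60, 21) = 420: x ≡ 347 (mod 420).
Verify: 347 mod 12 = 11, 347 mod 20 = 7, 347 mod 21 = 11.

x ≡ 347 (mod 420).


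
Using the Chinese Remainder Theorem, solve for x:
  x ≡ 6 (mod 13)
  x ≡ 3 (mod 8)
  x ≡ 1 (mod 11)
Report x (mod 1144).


Moduli 13, 8, 11 are pairwise coprime; by CRT there is a unique solution modulo M = 13 · 8 · 11 = 1144.
Solve pairwise, accumulating the modulus:
  Start with x ≡ 6 (mod 13).
  Combine with x ≡ 3 (mod 8): since gcd(13, 8) = 1, we get a unique residue mod 104.
    Write x = 6 + 13·t and substitute into x ≡ 3 (mod 8): 13·t ≡ 3 − 6 = -3 (mod 8).
    Reduce coefficients mod 8: 5·t ≡ 5 (mod 8).
    The inverse of 5 mod 8 is 5 (since 5·5 = 25 = 3·8 + 1), so t ≡ 5·5 = 25 ≡ 1 (mod 8).
    Then x = 6 + 13·1 = 19, valid modulo lcm(13, 8) = 104: x ≡ 19 (mod 104).
  Combine with x ≡ 1 (mod 11): since gcd(104, 11) = 1, we get a unique residue mod 1144.
    Write x = 19 + 104·t and substitute into x ≡ 1 (mod 11): 104·t ≡ 1 − 19 = -18 (mod 11).
    Reduce coefficients mod 11: 5·t ≡ 4 (mod 11).
    The inverse of 5 mod 11 is 9 (since 5·9 = 45 = 4·11 + 1), so t ≡ 9·4 = 36 ≡ 3 (mod 11).
    Then x = 19 + 104·3 = 331, valid modulo lcm(104, 11) = 1144: x ≡ 331 (mod 1144).
Verify: 331 mod 13 = 6 ✓, 331 mod 8 = 3 ✓, 331 mod 11 = 1 ✓.

x ≡ 331 (mod 1144).


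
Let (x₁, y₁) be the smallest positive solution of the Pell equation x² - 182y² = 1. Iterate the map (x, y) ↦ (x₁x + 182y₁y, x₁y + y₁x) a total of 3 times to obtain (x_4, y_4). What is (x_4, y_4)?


Step 1: Find the fundamental solution (x₁, y₁) of x² - 182y² = 1.
  Expand √182 as a continued fraction. a₀ = ⌊√182⌋ = 13; iterate m_{k+1} = d_k·a_k − m_k, d_{k+1} = (182 − m_{k+1}²)/d_k, a_{k+1} = ⌊(a₀ + m_{k+1})/d_{k+1}⌋ (starting m₀ = 0, d₀ = 1), with convergents p_k = a_k·p_{k-1} + p_{k-2}, q_k = a_k·q_{k-1} + q_{k-2} (p₋₁ = 1, q₋₁ = 0):
  k = 0: a₀ = 13; p₀/q₀ = 13/1; p₀² − 182·q₀² = 169 − 182 = -13.
  k = 1: m = 13, d = 13, a = ⌊(13 + 13)/13⌋ = 2; p/q = (2·13 + 1)/(2·1 + 0) = 27/2; p² − 182·q² = 729 − 728 = 1.
  The first convergent with p² − 182·q² = 1 gives the fundamental solution (x₁, y₁) = (27, 2).
Step 2: Apply the recurrence (x_{n+1}, y_{n+1}) = (x₁x_n + 182y₁y_n, x₁y_n + y₁x_n) repeatedly.
  From (x_1, y_1) = (27, 2): x_2 = 27·27 + 182·2·2 = 1457; y_2 = 27·2 + 2·27 = 108.
  From (x_2, y_2) = (1457, 108): x_3 = 27·1457 + 182·2·108 = 78651; y_3 = 27·108 + 2·1457 = 5830.
  From (x_3, y_3) = (78651, 5830): x_4 = 27·78651 + 182·2·5830 = 4245697; y_4 = 27·5830 + 2·78651 = 314712.
Step 3: Verify x_4² - 182·y_4² = 18025943015809 - 18025943015808 = 1 (should be 1). ✓

(x_1, y_1) = (27, 2); (x_4, y_4) = (4245697, 314712).


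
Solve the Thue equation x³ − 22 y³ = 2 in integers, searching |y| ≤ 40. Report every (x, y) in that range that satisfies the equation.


The equation is x³ - 22y³ = 2. For fixed y, x³ = 22·y³ + 2, so a solution requires the RHS to be a perfect cube.
Strategy: iterate y from -40 to 40, compute RHS = 22·y³ + 2, and check whether it is a (positive or negative) perfect cube.
Check small values of y:
  y = 0: RHS = 2 is not a perfect cube.
  y = 1: RHS = 24 is not a perfect cube.
  y = -1: RHS = -20 is not a perfect cube.
  y = 2: RHS = 178 is not a perfect cube.
  y = -2: RHS = -174 is not a perfect cube.
  y = 3: RHS = 596 is not a perfect cube.
  y = -3: RHS = -592 is not a perfect cube.
Continuing the search up to |y| = 40 finds no solutions either.
No (x, y) in the scanned range satisfies the equation.

No integer solutions with |y| ≤ 40.


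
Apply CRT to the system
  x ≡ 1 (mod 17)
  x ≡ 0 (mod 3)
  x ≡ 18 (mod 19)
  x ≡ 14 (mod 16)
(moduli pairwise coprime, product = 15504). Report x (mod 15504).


Product of moduli M = 17 · 3 · 19 · 16 = 15504.
Merge one congruence at a time:
  Start: x ≡ 1 (mod 17).
  Combine with x ≡ 0 (mod 3); new modulus lcm = 51.
    Write x = 1 + 17·t and substitute into x ≡ 0 (mod 3): 17·t ≡ 0 − 1 = -1 (mod 3).
    Reduce coefficients mod 3: 2·t ≡ 2 (mod 3).
    The inverse of 2 mod 3 is 2 (since 2·2 = 4 = 1·3 + 1), so t ≡ 2·2 = 4 ≡ 1 (mod 3).
    Then x = 1 + 17·1 = 18, valid modulo lcm(17, 3) = 51: x ≡ 18 (mod 51).
  Combine with x ≡ 18 (mod 19); new modulus lcm = 969.
    Write x = 18 + 51·t and substitute into x ≡ 18 (mod 19): 51·t ≡ 18 − 18 = 0 (mod 19).
    Reduce coefficients mod 19: 13·t ≡ 0 (mod 19).
    The inverse of 13 mod 19 is 3 (since 13·3 = 39 = 2·19 + 1), so t ≡ 3·0 = 0 ≡ 0 (mod 19).
    Then x = 18 + 51·0 = 18, valid modulo lcm(51, 19) = 969: x ≡ 18 (mod 969).
  Combine with x ≡ 14 (mod 16); new modulus lcm = 15504.
    Write x = 18 + 969·t and substitute into x ≡ 14 (mod 16): 969·t ≡ 14 − 18 = -4 (mod 16).
    Reduce coefficients mod 16: 9·t ≡ 12 (mod 16).
    The inverse of 9 mod 16 is 9 (since 9·9 = 81 = 5·16 + 1), so t ≡ 9·12 = 108 ≡ 12 (mod 16).
    Then x = 18 + 969·12 = 11646, valid modulo lcm(969, 16) = 15504: x ≡ 11646 (mod 15504).
Verify against each original: 11646 mod 17 = 1, 11646 mod 3 = 0, 11646 mod 19 = 18, 11646 mod 16 = 14.

x ≡ 11646 (mod 15504).


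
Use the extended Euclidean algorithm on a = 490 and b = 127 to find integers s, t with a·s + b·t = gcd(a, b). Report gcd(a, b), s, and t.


Euclidean algorithm on (490, 127) — divide until remainder is 0:
  490 = 3 · 127 + 109
  127 = 1 · 109 + 18
  109 = 6 · 18 + 1
  18 = 18 · 1 + 0
gcd(490, 127) = 1.
Track Bezout coefficients alongside the remainders: start with r₀ = 490 = a·1 + b·0 (s = 1, t = 0) and r₁ = 127 = a·0 + b·1 (s = 0, t = 1); each new remainder r_{k+1} = r_{k-1} − q_k·r_k inherits s_{k+1} = s_{k-1} − q_k·s_k, t_{k+1} = t_{k-1} − q_k·t_k, so r_k = a·s_k + b·t_k at every step:
  q = 3: r = 109, s = 1 − 3·0 = 1, t = 0 − 3·1 = -3  (check: 490·1 + 127·(-3) = 109)
  q = 1: r = 18, s = 0 − 1·1 = -1, t = 1 − 1·(-3) = 4  (check: 490·(-1) + 127·4 = 18)
  q = 6: r = 1, s = 1 − 6·(-1) = 7, t = -3 − 6·4 = -27  (check: 490·7 + 127·(-27) = 1)
The row with r = 1 (the gcd) gives the Bezout coefficients s = 7, t = -27.
Result: 490 · (7) + 127 · (-27) = 1.

gcd(490, 127) = 1; s = 7, t = -27 (check: 490·7 + 127·(-27) = 1).


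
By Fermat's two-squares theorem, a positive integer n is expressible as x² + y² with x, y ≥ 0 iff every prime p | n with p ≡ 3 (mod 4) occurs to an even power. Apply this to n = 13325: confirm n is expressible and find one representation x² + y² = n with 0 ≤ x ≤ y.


Step 1: Factor n = 13325 = 5^2 · 13 · 41.
Step 2: Check the mod-4 condition on each prime factor: 5 ≡ 1 (mod 4), exponent 2; 13 ≡ 1 (mod 4), exponent 1; 41 ≡ 1 (mod 4), exponent 1.
All primes ≡ 3 (mod 4) appear to even exponent (or don't appear), so by the two-squares theorem n IS expressible as a sum of two squares.
Step 3: Build a representation. Group n = k² · m with k = 5 and m = 13 · 41 = 533 (a product of primes ≡ 1 (mod 4)); a representation of m scales to one of n via (k·x)² + (k·y)² = k²(x² + y²). Each prime p ≡ 1 (mod 4) is itself a sum of two squares; find a² by testing p − a² for a perfect square:
  13: 13 − 1² = 12, 13 − 2² = 9 = 3² ⇒ 13 = 2² + 3².
  41: 41 − 1² = 40, 41 − 2² = 37, 41 − 3² = 32, 41 − 4² = 25 = 5² ⇒ 41 = 4² + 5².
  Combine using the Brahmagupta–Fibonacci identity (a² + b²)(c² + d²) = (ac − bd)² + (ad + bc)² = (ac + bd)² + (ad − bc)²:
  13 · 41 = 533: from (2² + 3²)(4² + 5²), take (2·4 − 3·5, 2·5 + 3·4) = (8 − 15, 10 + 12) = (-7, 22); dropping signs (only squares matter) gives (7, 22); check 7² + 22² = 49 + 484 = 533 ✓.
  Scale by k = 5: (5·7, 5·22) = (35, 110).
Step 4: Order so x ≤ y and verify: 35² + 110² = 1225 + 12100 = 13325 = n. ✓

n = 13325 = 35² + 110² (one valid representation with x ≤ y).


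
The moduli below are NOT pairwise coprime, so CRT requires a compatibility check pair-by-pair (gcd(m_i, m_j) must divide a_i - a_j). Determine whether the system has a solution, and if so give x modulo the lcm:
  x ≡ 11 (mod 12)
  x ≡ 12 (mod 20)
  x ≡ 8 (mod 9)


Moduli 12, 20, 9 are not pairwise coprime, so CRT works modulo lcm(m_i) when all pairwise compatibility conditions hold.
Pairwise compatibility: gcd(m_i, m_j) must divide a_i - a_j for every pair.
Merge one congruence at a time:
  Start: x ≡ 11 (mod 12).
  Combine with x ≡ 12 (mod 20): gcd(12, 20) = 4, and 12 - 11 = 1 is NOT divisible by 4.
    ⇒ system is inconsistent (no integer solution).

No solution (the system is inconsistent).


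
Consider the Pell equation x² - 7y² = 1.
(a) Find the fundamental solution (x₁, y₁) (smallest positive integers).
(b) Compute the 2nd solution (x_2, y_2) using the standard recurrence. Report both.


Step 1: Find the fundamental solution (x₁, y₁) of x² - 7y² = 1.
  Expand √7 as a continued fraction. a₀ = ⌊√7⌋ = 2; iterate m_{k+1} = d_k·a_k − m_k, d_{k+1} = (7 − m_{k+1}²)/d_k, a_{k+1} = ⌊(a₀ + m_{k+1})/d_{k+1}⌋ (starting m₀ = 0, d₀ = 1), with convergents p_k = a_k·p_{k-1} + p_{k-2}, q_k = a_k·q_{k-1} + q_{k-2} (p₋₁ = 1, q₋₁ = 0):
  k = 0: a₀ = 2; p₀/q₀ = 2/1; p₀² − 7·q₀² = 4 − 7 = -3.
  k = 1: m = 2, d = 3, a = ⌊(2 + 2)/3⌋ = 1; p/q = (1·2 + 1)/(1·1 + 0) = 3/1; p² − 7·q² = 9 − 7 = 2.
  k = 2: m = 1, d = 2, a = ⌊(2 + 1)/2⌋ = 1; p/q = (1·3 + 2)/(1·1 + 1) = 5/2; p² − 7·q² = 25 − 28 = -3.
  k = 3: m = 1, d = 3, a = ⌊(2 + 1)/3⌋ = 1; p/q = (1·5 + 3)/(1·2 + 1) = 8/3; p² − 7·q² = 64 − 63 = 1.
  The first convergent with p² − 7·q² = 1 gives the fundamental solution (x₁, y₁) = (8, 3).
Step 2: Apply the recurrence (x_{n+1}, y_{n+1}) = (x₁x_n + 7y₁y_n, x₁y_n + y₁x_n) repeatedly.
  From (x_1, y_1) = (8, 3): x_2 = 8·8 + 7·3·3 = 127; y_2 = 8·3 + 3·8 = 48.
Step 3: Verify x_2² - 7·y_2² = 16129 - 16128 = 1 (should be 1). ✓

(x_1, y_1) = (8, 3); (x_2, y_2) = (127, 48).


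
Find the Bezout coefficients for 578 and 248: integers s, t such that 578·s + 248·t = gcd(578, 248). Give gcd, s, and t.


Euclidean algorithm on (578, 248) — divide until remainder is 0:
  578 = 2 · 248 + 82
  248 = 3 · 82 + 2
  82 = 41 · 2 + 0
gcd(578, 248) = 2.
Track Bezout coefficients alongside the remainders: start with r₀ = 578 = a·1 + b·0 (s = 1, t = 0) and r₁ = 248 = a·0 + b·1 (s = 0, t = 1); each new remainder r_{k+1} = r_{k-1} − q_k·r_k inherits s_{k+1} = s_{k-1} − q_k·s_k, t_{k+1} = t_{k-1} − q_k·t_k, so r_k = a·s_k + b·t_k at every step:
  q = 2: r = 82, s = 1 − 2·0 = 1, t = 0 − 2·1 = -2  (check: 578·1 + 248·(-2) = 82)
  q = 3: r = 2, s = 0 − 3·1 = -3, t = 1 − 3·(-2) = 7  (check: 578·(-3) + 248·7 = 2)
The row with r = 2 (the gcd) gives the Bezout coefficients s = -3, t = 7.
Result: 578 · (-3) + 248 · (7) = 2.

gcd(578, 248) = 2; s = -3, t = 7 (check: 578·(-3) + 248·7 = 2).


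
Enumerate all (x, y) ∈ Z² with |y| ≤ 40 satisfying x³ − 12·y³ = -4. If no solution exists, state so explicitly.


The equation is x³ - 12y³ = -4. For fixed y, x³ = 12·y³ − 4, so a solution requires the RHS to be a perfect cube.
Strategy: iterate y from -40 to 40, compute RHS = 12·y³ − 4, and check whether it is a (positive or negative) perfect cube.
Check small values of y:
  y = 0: RHS = -4 is not a perfect cube.
  y = 1: RHS = 8 = (2)³ ⇒ x = 2 works.
  y = -1: RHS = -16 is not a perfect cube.
  y = 2: RHS = 92 is not a perfect cube.
  y = -2: RHS = -100 is not a perfect cube.
  y = 3: RHS = 320 is not a perfect cube.
  y = -3: RHS = -328 is not a perfect cube.
Continuing the search up to |y| = 40 finds no further solutions beyond those listed.
Collected solutions: (2, 1).

Solutions (with |y| ≤ 40): (2, 1).


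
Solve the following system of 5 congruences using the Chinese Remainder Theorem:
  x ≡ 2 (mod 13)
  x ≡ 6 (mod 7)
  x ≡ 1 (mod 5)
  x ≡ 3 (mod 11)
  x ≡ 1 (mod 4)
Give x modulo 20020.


Product of moduli M = 13 · 7 · 5 · 11 · 4 = 20020.
Merge one congruence at a time:
  Start: x ≡ 2 (mod 13).
  Combine with x ≡ 6 (mod 7); new modulus lcm = 91.
    Write x = 2 + 13·t and substitute into x ≡ 6 (mod 7): 13·t ≡ 6 − 2 = 4 (mod 7).
    Reduce coefficients mod 7: 6·t ≡ 4 (mod 7).
    The inverse of 6 mod 7 is 6 (since 6·6 = 36 = 5·7 + 1), so t ≡ 6·4 = 24 ≡ 3 (mod 7).
    Then x = 2 + 13·3 = 41, valid modulo lcm(13, 7) = 91: x ≡ 41 (mod 91).
  Combine with x ≡ 1 (mod 5); new modulus lcm = 455.
    Write x = 41 + 91·t and substitute into x ≡ 1 (mod 5): 91·t ≡ 1 − 41 = -40 (mod 5).
    Reduce coefficients mod 5: 1·t ≡ 0 (mod 5).
    So t ≡ 0 (mod 5).
    Then x = 41 + 91·0 = 41, valid modulo lcm(91, 5) = 455: x ≡ 41 (mod 455).
  Combine with x ≡ 3 (mod 11); new modulus lcm = 5005.
    Write x = 41 + 455·t and substitute into x ≡ 3 (mod 11): 455·t ≡ 3 − 41 = -38 (mod 11).
    Reduce coefficients mod 11: 4·t ≡ 6 (mod 11).
    The inverse of 4 mod 11 is 3 (since 4·3 = 12 = 1·11 + 1), so t ≡ 3·6 = 18 ≡ 7 (mod 11).
    Then x = 41 + 455·7 = 3226, valid modulo lcm(455, 11) = 5005: x ≡ 3226 (mod 5005).
  Combine with x ≡ 1 (mod 4); new modulus lcm = 20020.
    Write x = 3226 + 5005·t and substitute into x ≡ 1 (mod 4): 5005·t ≡ 1 − 3226 = -3225 (mod 4).
    Reduce coefficients mod 4: 1·t ≡ 3 (mod 4).
    So t ≡ 3 (mod 4).
    Then x = 3226 + 5005·3 = 18241, valid modulo lcm(5005, 4) = 20020: x ≡ 18241 (mod 20020).
Verify against each original: 18241 mod 13 = 2, 18241 mod 7 = 6, 18241 mod 5 = 1, 18241 mod 11 = 3, 18241 mod 4 = 1.

x ≡ 18241 (mod 20020).


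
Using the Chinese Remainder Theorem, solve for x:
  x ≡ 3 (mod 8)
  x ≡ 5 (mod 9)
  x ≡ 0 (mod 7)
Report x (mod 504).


Moduli 8, 9, 7 are pairwise coprime; by CRT there is a unique solution modulo M = 8 · 9 · 7 = 504.
Solve pairwise, accumulating the modulus:
  Start with x ≡ 3 (mod 8).
  Combine with x ≡ 5 (mod 9): since gcd(8, 9) = 1, we get a unique residue mod 72.
    Write x = 3 + 8·t and substitute into x ≡ 5 (mod 9): 8·t ≡ 5 − 3 = 2 (mod 9).
    The inverse of 8 mod 9 is 8 (since 8·8 = 64 = 7·9 + 1), so t ≡ 8·2 = 16 ≡ 7 (mod 9).
    Then x = 3 + 8·7 = 59, valid modulo lcm(8, 9) = 72: x ≡ 59 (mod 72).
  Combine with x ≡ 0 (mod 7): since gcd(72, 7) = 1, we get a unique residue mod 504.
    Write x = 59 + 72·t and substitute into x ≡ 0 (mod 7): 72·t ≡ 0 − 59 = -59 (mod 7).
    Reduce coefficients mod 7: 2·t ≡ 4 (mod 7).
    The inverse of 2 mod 7 is 4 (since 2·4 = 8 = 1·7 + 1), so t ≡ 4·4 = 16 ≡ 2 (mod 7).
    Then x = 59 + 72·2 = 203, valid modulo lcm(72, 7) = 504: x ≡ 203 (mod 504).
Verify: 203 mod 8 = 3 ✓, 203 mod 9 = 5 ✓, 203 mod 7 = 0 ✓.

x ≡ 203 (mod 504).


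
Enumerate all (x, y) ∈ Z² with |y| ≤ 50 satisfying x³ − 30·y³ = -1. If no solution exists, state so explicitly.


The equation is x³ - 30y³ = -1. For fixed y, x³ = 30·y³ − 1, so a solution requires the RHS to be a perfect cube.
Strategy: iterate y from -50 to 50, compute RHS = 30·y³ − 1, and check whether it is a (positive or negative) perfect cube.
Check small values of y:
  y = 0: RHS = -1 = (-1)³ ⇒ x = -1 works.
  y = 1: RHS = 29 is not a perfect cube.
  y = -1: RHS = -31 is not a perfect cube.
  y = 2: RHS = 239 is not a perfect cube.
  y = -2: RHS = -241 is not a perfect cube.
  y = 3: RHS = 809 is not a perfect cube.
  y = -3: RHS = -811 is not a perfect cube.
Continuing the search up to |y| = 50 finds no further solutions beyond those listed.
Collected solutions: (-1, 0).

Solutions (with |y| ≤ 50): (-1, 0).


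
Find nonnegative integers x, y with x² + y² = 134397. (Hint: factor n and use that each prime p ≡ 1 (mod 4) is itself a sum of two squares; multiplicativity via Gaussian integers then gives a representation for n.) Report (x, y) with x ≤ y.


Step 1: Factor n = 134397 = 3^2 · 109 · 137.
Step 2: Check the mod-4 condition on each prime factor: 3 ≡ 3 (mod 4), exponent 2 (must be even); 109 ≡ 1 (mod 4), exponent 1; 137 ≡ 1 (mod 4), exponent 1.
All primes ≡ 3 (mod 4) appear to even exponent (or don't appear), so by the two-squares theorem n IS expressible as a sum of two squares.
Step 3: Build a representation. Group n = k² · m with k = 3 and m = 109 · 137 = 14933 (a product of primes ≡ 1 (mod 4)); a representation of m scales to one of n via (k·x)² + (k·y)² = k²(x² + y²). Each prime p ≡ 1 (mod 4) is itself a sum of two squares; find a² by testing p − a² for a perfect square:
  109: 109 − 1² = 108, 109 − 2² = 105, 109 − 3² = 100 = 10² ⇒ 109 = 3² + 10².
  137: 137 − 1² = 136, 137 − 2² = 133, 137 − 3² = 128, 137 − 4² = 121 = 11² ⇒ 137 = 4² + 11².
  Combine using the Brahmagupta–Fibonacci identity (a² + b²)(c² + d²) = (ac − bd)² + (ad + bc)² = (ac + bd)² + (ad − bc)²:
  109 · 137 = 14933: from (3² + 10²)(4² + 11²), take (3·4 − 10·11, 3·11 + 10·4) = (12 − 110, 33 + 40) = (-98, 73); dropping signs (only squares matter) gives (98, 73); check 98² + 73² = 9604 + 5329 = 14933 ✓.
  Scale by k = 3: (3·98, 3·73) = (294, 219).
Step 4: Order so x ≤ y and verify: 219² + 294² = 47961 + 86436 = 134397 = n. ✓

n = 134397 = 219² + 294² (one valid representation with x ≤ y).


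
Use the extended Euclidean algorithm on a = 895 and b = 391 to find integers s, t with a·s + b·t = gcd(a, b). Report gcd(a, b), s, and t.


Euclidean algorithm on (895, 391) — divide until remainder is 0:
  895 = 2 · 391 + 113
  391 = 3 · 113 + 52
  113 = 2 · 52 + 9
  52 = 5 · 9 + 7
  9 = 1 · 7 + 2
  7 = 3 · 2 + 1
  2 = 2 · 1 + 0
gcd(895, 391) = 1.
Track Bezout coefficients alongside the remainders: start with r₀ = 895 = a·1 + b·0 (s = 1, t = 0) and r₁ = 391 = a·0 + b·1 (s = 0, t = 1); each new remainder r_{k+1} = r_{k-1} − q_k·r_k inherits s_{k+1} = s_{k-1} − q_k·s_k, t_{k+1} = t_{k-1} − q_k·t_k, so r_k = a·s_k + b·t_k at every step:
  q = 2: r = 113, s = 1 − 2·0 = 1, t = 0 − 2·1 = -2  (check: 895·1 + 391·(-2) = 113)
  q = 3: r = 52, s = 0 − 3·1 = -3, t = 1 − 3·(-2) = 7  (check: 895·(-3) + 391·7 = 52)
  q = 2: r = 9, s = 1 − 2·(-3) = 7, t = -2 − 2·7 = -16  (check: 895·7 + 391·(-16) = 9)
  q = 5: r = 7, s = -3 − 5·7 = -38, t = 7 − 5·(-16) = 87  (check: 895·(-38) + 391·87 = 7)
  q = 1: r = 2, s = 7 − 1·(-38) = 45, t = -16 − 1·87 = -103  (check: 895·45 + 391·(-103) = 2)
  q = 3: r = 1, s = -38 − 3·45 = -173, t = 87 − 3·(-103) = 396  (check: 895·(-173) + 391·396 = 1)
The row with r = 1 (the gcd) gives the Bezout coefficients s = -173, t = 396.
Result: 895 · (-173) + 391 · (396) = 1.

gcd(895, 391) = 1; s = -173, t = 396 (check: 895·(-173) + 391·396 = 1).


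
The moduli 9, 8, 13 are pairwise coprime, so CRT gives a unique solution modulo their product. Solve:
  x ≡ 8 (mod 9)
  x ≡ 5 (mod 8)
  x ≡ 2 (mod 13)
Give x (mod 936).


Moduli 9, 8, 13 are pairwise coprime; by CRT there is a unique solution modulo M = 9 · 8 · 13 = 936.
Solve pairwise, accumulating the modulus:
  Start with x ≡ 8 (mod 9).
  Combine with x ≡ 5 (mod 8): since gcd(9, 8) = 1, we get a unique residue mod 72.
    Write x = 8 + 9·t and substitute into x ≡ 5 (mod 8): 9·t ≡ 5 − 8 = -3 (mod 8).
    Reduce coefficients mod 8: 1·t ≡ 5 (mod 8).
    So t ≡ 5 (mod 8).
    Then x = 8 + 9·5 = 53, valid modulo lcm(9, 8) = 72: x ≡ 53 (mod 72).
  Combine with x ≡ 2 (mod 13): since gcd(72, 13) = 1, we get a unique residue mod 936.
    Write x = 53 + 72·t and substitute into x ≡ 2 (mod 13): 72·t ≡ 2 − 53 = -51 (mod 13).
    Reduce coefficients mod 13: 7·t ≡ 1 (mod 13).
    The inverse of 7 mod 13 is 2 (since 7·2 = 14 = 1·13 + 1), so t ≡ 2·1 = 2 ≡ 2 (mod 13).
    Then x = 53 + 72·2 = 197, valid modulo lcm(72, 13) = 936: x ≡ 197 (mod 936).
Verify: 197 mod 9 = 8 ✓, 197 mod 8 = 5 ✓, 197 mod 13 = 2 ✓.

x ≡ 197 (mod 936).


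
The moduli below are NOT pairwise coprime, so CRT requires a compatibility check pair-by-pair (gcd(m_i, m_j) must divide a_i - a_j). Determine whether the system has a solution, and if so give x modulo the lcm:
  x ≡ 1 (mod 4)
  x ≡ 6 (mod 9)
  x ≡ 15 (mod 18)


Moduli 4, 9, 18 are not pairwise coprime, so CRT works modulo lcm(m_i) when all pairwise compatibility conditions hold.
Pairwise compatibility: gcd(m_i, m_j) must divide a_i - a_j for every pair.
Merge one congruence at a time:
  Start: x ≡ 1 (mod 4).
  Combine with x ≡ 6 (mod 9): gcd(4, 9) = 1; 6 - 1 = 5, which IS divisible by 1, so compatible.
    Write x = 1 + 4·t and substitute into x ≡ 6 (mod 9): 4·t ≡ 6 − 1 = 5 (mod 9).
    The inverse of 4 mod 9 is 7 (since 4·7 = 28 = 3·9 + 1), so t ≡ 7·5 = 35 ≡ 8 (mod 9).
    Then x = 1 + 4·8 = 33, valid modulo lcm(4, 9) = 36: x ≡ 33 (mod 36).
  Combine with x ≡ 15 (mod 18): gcd(36, 18) = 18; 15 - 33 = -18, which IS divisible by 18, so compatible.
    Write x = 33 + 36·t and substitute into x ≡ 15 (mod 18): 36·t ≡ 15 − 33 = -18 (mod 18).
    Divide the congruence (and modulus) by g = 18: 2·t ≡ -1 (mod 1).
    Modulo 1 every t works; take t = 0.
    Then x = 33 + 36·0 = 33, valid modulo lcm(36, 18) = 36: x ≡ 33 (mod 36).
Verify: 33 mod 4 = 1, 33 mod 9 = 6, 33 mod 18 = 15.

x ≡ 33 (mod 36).
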